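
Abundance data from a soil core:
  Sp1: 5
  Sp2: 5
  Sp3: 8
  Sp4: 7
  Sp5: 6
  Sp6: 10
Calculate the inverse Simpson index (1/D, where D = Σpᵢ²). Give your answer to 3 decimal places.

Total N = 5+5+8+7+6+10 = 41, so the proportions are 0.1219512, 0.1219512, 0.195122, 0.1707317, 0.1463415, 0.2439024 (working shown to 7 dp, full precision carried).
D = 0.1219512² + 0.1219512² + 0.195122² + 0.1707317² + 0.1463415² + 0.2439024² = 0.0148721 + 0.0148721 + 0.0380726 + 0.0291493 + 0.0214158 + 0.0594884 = 0.1778703.
So 1/D = 5.62207, i.e. 5.622 to 3 decimal places.

5.622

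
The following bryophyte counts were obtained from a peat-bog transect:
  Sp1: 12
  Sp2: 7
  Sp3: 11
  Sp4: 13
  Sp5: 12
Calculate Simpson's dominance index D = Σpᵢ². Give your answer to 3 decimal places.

0.207

Total N = 12+7+11+13+12 = 55, so the proportions are 0.21818, 0.12727, 0.2, 0.23636, 0.21818 (working shown to 5 dp, full precision carried).
D = 0.21818² + 0.12727² + 0.2² + 0.23636² + 0.21818² = 0.04760 + 0.01620 + 0.04000 + 0.05587 + 0.04760 = 0.20727.
To 3 decimal places, D = 0.207.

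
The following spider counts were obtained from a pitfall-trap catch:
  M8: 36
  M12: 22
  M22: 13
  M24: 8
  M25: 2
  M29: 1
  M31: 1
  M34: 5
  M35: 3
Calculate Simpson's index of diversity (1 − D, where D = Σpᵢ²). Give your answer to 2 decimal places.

0.75

Total N = 36+22+13+8+2+1+1+5+3 = 91, so the proportions are 0.3956, 0.2418, 0.1429, 0.0879, 0.022, 0.011, 0.011, 0.0549, 0.033 (working shown to 4 dp, full precision carried).
D = 0.3956² + 0.2418² + 0.1429² + 0.0879² + 0.022² + 0.011² + 0.011² + 0.0549² + 0.033² = 0.1565 + 0.0584 + 0.0204 + 0.0077 + 0.0005 + 0.0001 + 0.0001 + 0.0030 + 0.0011 = 0.2479.
So 1 − D = 0.7521, i.e. 0.75 to 2 decimal places.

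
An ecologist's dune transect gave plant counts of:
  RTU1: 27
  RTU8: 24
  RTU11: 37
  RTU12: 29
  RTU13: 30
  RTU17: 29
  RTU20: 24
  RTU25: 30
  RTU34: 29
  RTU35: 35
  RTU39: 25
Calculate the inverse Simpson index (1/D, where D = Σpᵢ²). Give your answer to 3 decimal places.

10.799

Total N = 27+24+37+29+30+29+24+30+29+35+25 = 319, so the proportions are 0.0846395, 0.07523511, 0.11598746, 0.09090909, 0.09404389, 0.09090909, 0.07523511, 0.09404389, 0.09090909, 0.10971787, 0.07836991 (working shown to 8 dp, full precision carried).
D = 0.0846395² + 0.07523511² + 0.11598746² + 0.09090909² + 0.09404389² + 0.09090909² + 0.07523511² + 0.09404389² + 0.09090909² + 0.10971787² + 0.07836991² = 0.00716384 + 0.00566032 + 0.01345309 + 0.00826446 + 0.00884425 + 0.00826446 + 0.00566032 + 0.00884425 + 0.00826446 + 0.01203801 + 0.00614184 = 0.09259933.
So 1/D = 10.79921, i.e. 10.799 to 3 decimal places.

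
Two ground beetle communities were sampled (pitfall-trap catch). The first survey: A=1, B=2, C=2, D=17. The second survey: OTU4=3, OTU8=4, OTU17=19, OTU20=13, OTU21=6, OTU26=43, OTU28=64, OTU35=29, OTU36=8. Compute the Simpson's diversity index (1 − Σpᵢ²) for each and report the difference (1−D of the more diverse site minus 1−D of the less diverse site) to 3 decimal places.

The first survey: N=22, proportions 0.04545, 0.09091, 0.09091, 0.77273, giving 1−D = 0.38430 (working shown to 5 dp, full precision carried).
The second survey: N=189, proportions 0.01587, 0.02116, 0.10053, 0.06878, 0.03175, 0.22751, 0.33862, 0.15344, 0.04233, giving 1−D = 0.79169.
Difference = |0.38430 − 0.79169| = 0.40739, i.e. 0.407 to 3 decimal places.

0.407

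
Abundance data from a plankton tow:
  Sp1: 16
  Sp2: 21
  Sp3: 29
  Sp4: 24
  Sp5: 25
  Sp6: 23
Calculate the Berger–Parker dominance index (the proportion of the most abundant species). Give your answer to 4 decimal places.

Total N = 16+21+29+24+25+23 = 138, so the proportions are 0.115942, 0.152174, 0.210145, 0.173913, 0.181159, 0.166667 (working shown to 6 dp, full precision carried).
The largest proportion is 0.210145, i.e. d = 0.2101 to 4 decimal places.

0.2101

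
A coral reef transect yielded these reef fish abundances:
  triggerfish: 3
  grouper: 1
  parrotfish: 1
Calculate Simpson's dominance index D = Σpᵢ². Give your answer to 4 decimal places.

0.4400

Total N = 3+1+1 = 5, so the proportions are 0.6, 0.2, 0.2 (working shown to 6 dp, full precision carried).
D = 0.6² + 0.2² + 0.2² = 0.360000 + 0.040000 + 0.040000 = 0.440000.
To 4 decimal places, D = 0.4400.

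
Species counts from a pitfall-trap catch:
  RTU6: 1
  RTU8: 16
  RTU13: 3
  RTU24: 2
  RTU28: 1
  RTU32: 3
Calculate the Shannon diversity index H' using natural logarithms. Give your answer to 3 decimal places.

1.245

Total N = 1+16+3+2+1+3 = 26, so the proportions are 0.03846, 0.61538, 0.11538, 0.07692, 0.03846, 0.11538 (working shown to 5 dp, full precision carried).
Each pᵢ ln pᵢ term: 0.03846×(-3.25810)=-0.12531, 0.61538×(-0.48551)=-0.29877, 0.11538×(-2.15948)=-0.24917, 0.07692×(-2.56495)=-0.19730, 0.03846×(-3.25810)=-0.12531, 0.11538×(-2.15948)=-0.24917.
Sum = -1.24504, so H' = 1.245.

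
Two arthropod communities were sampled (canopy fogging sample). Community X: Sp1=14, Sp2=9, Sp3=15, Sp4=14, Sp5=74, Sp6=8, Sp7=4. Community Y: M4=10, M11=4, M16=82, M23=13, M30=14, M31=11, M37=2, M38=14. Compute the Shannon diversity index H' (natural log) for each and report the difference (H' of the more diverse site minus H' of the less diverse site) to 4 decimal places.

Community X: N=138, proportions 0.101449, 0.065217, 0.108696, 0.101449, 0.536232, 0.057971, 0.028986, giving H' = 1.485436 (working shown to 6 dp, full precision carried).
Community Y: N=150, proportions 0.066667, 0.026667, 0.546667, 0.086667, 0.093333, 0.073333, 0.013333, 0.093333, giving H' = 1.511148.
Difference = |1.485436 − 1.511148| = 0.025712, i.e. 0.0257 to 4 decimal places.

0.0257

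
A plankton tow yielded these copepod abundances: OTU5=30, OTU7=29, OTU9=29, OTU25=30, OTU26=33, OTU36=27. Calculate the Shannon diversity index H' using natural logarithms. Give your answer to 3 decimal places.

1.790

Total N = 30+29+29+30+33+27 = 178, so the proportions are 0.16854, 0.16292, 0.16292, 0.16854, 0.18539, 0.15169 (working shown to 5 dp, full precision carried).
Each pᵢ ln pᵢ term: 0.16854×(-1.78059)=-0.30010, 0.16292×(-1.81449)=-0.29562, 0.16292×(-1.81449)=-0.29562, 0.16854×(-1.78059)=-0.30010, 0.18539×(-1.68528)=-0.31244, 0.15169×(-1.88595)=-0.28607.
Sum = -1.78994, so H' = 1.790.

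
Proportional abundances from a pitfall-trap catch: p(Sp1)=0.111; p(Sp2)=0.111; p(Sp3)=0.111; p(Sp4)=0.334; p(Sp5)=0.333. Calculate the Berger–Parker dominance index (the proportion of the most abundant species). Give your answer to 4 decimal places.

The largest proportion is 0.334, i.e. d = 0.3340 to 4 decimal places.

0.3340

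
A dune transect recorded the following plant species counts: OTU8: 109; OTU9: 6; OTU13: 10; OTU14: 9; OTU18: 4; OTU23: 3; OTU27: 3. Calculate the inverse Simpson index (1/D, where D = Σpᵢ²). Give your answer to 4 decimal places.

Total N = 109+6+10+9+4+3+3 = 144, so the proportions are 0.7569444, 0.0416667, 0.0694444, 0.0625, 0.0277778, 0.0208333, 0.0208333 (working shown to 7 dp, full precision carried).
D = 0.7569444² + 0.0416667² + 0.0694444² + 0.0625² + 0.0277778² + 0.0208333² + 0.0208333² = 0.5729649 + 0.0017361 + 0.0048225 + 0.0039062 + 0.0007716 + 0.0004340 + 0.0004340 = 0.5850694.
So 1/D = 1.709199, i.e. 1.7092 to 4 decimal places.

1.7092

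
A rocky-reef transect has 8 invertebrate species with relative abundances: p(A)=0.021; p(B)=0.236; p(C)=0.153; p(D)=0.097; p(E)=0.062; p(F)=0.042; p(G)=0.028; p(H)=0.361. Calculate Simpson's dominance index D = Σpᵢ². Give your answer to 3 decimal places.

0.226

D = 0.021² + 0.236² + 0.153² + 0.097² + 0.062² + 0.042² + 0.028² + 0.361² = 0.00044 + 0.05570 + 0.02341 + 0.00941 + 0.00384 + 0.00176 + 0.00078 + 0.13032 = 0.22567 (working shown to 5 dp, full precision carried).
To 3 decimal places, D = 0.226.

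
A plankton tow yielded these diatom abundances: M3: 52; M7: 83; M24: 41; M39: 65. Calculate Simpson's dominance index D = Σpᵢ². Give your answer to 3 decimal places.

Total N = 52+83+41+65 = 241, so the proportions are 0.21577, 0.3444, 0.17012, 0.26971 (working shown to 5 dp, full precision carried).
D = 0.21577² + 0.3444² + 0.17012² + 0.26971² = 0.04656 + 0.11861 + 0.02894 + 0.07274 = 0.26685.
To 3 decimal places, D = 0.267.

0.267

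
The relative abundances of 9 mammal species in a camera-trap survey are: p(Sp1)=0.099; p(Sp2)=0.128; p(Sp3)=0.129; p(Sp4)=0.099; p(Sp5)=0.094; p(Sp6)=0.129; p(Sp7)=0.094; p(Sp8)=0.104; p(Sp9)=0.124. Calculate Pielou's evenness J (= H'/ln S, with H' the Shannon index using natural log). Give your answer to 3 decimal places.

H' = −Σ pᵢ ln pᵢ = −((-0.22895) + (-0.26313) + (-0.26418) + (-0.22895) + (-0.22226) + (-0.26418) + (-0.22226) + (-0.23539) + (-0.25885)) = 2.18816 (working shown to 5 dp, full precision carried).
With S = 9 species, ln S = 2.19722, so J = 2.18816/2.19722 = 0.99587, i.e. 0.996 to 3 decimal places.

0.996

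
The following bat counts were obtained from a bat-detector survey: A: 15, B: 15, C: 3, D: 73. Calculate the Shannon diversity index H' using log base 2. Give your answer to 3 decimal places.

1.315

Total N = 15+15+3+73 = 106, so the proportions are 0.14151, 0.14151, 0.0283, 0.68868 (working shown to 5 dp, full precision carried).
Each pᵢ log₂ pᵢ term: 0.14151×(-2.82103)=-0.39920, 0.14151×(-2.82103)=-0.39920, 0.0283×(-5.14296)=-0.14556, 0.68868×(-0.53810)=-0.37058.
Sum = -1.31454, so H' = 1.315.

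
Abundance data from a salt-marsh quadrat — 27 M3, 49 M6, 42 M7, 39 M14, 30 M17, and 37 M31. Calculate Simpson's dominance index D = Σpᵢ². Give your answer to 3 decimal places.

Total N = 27+49+42+39+30+37 = 224, so the proportions are 0.12054, 0.21875, 0.1875, 0.17411, 0.13393, 0.16518 (working shown to 5 dp, full precision carried).
D = 0.12054² + 0.21875² + 0.1875² + 0.17411² + 0.13393² + 0.16518² = 0.01453 + 0.04785 + 0.03516 + 0.03031 + 0.01794 + 0.02728 = 0.17307.
To 3 decimal places, D = 0.173.

0.173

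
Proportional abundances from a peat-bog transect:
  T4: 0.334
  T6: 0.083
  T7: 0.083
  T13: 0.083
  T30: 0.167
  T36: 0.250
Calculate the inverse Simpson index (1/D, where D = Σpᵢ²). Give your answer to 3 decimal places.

4.492

D = 0.334² + 0.083² + 0.083² + 0.083² + 0.167² + 0.25² = 0.1115560 + 0.0068890 + 0.0068890 + 0.0068890 + 0.0278890 + 0.0625000 = 0.2226120 (working shown to 7 dp, full precision carried).
So 1/D = 4.49212, i.e. 4.492 to 3 decimal places.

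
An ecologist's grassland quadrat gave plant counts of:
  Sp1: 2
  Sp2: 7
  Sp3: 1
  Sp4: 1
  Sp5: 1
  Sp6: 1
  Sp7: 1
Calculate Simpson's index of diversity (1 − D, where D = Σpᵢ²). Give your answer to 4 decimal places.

Total N = 2+7+1+1+1+1+1 = 14, so the proportions are 0.142857, 0.5, 0.071429, 0.071429, 0.071429, 0.071429, 0.071429 (working shown to 6 dp, full precision carried).
D = 0.142857² + 0.5² + 0.071429² + 0.071429² + 0.071429² + 0.071429² + 0.071429² = 0.020408 + 0.250000 + 0.005102 + 0.005102 + 0.005102 + 0.005102 + 0.005102 = 0.295918.
So 1 − D = 0.704082, i.e. 0.7041 to 4 decimal places.

0.7041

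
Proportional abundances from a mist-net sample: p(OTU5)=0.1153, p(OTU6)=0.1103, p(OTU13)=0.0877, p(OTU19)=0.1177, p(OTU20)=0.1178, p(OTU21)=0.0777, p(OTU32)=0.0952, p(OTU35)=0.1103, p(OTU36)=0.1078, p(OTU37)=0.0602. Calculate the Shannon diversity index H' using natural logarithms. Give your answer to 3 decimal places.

2.284

Each pᵢ ln pᵢ term (working shown to 5 dp, full precision carried): 0.1153×(-2.16022)=-0.24907, 0.1103×(-2.20455)=-0.24316, 0.0877×(-2.43383)=-0.21345, 0.1177×(-2.13962)=-0.25183, 0.1178×(-2.13877)=-0.25195, 0.0777×(-2.55490)=-0.19852, 0.0952×(-2.35178)=-0.22389, 0.1103×(-2.20455)=-0.24316, 0.1078×(-2.22748)=-0.24012, 0.0602×(-2.81008)=-0.16917.
Sum = -2.28432, so H' = 2.284.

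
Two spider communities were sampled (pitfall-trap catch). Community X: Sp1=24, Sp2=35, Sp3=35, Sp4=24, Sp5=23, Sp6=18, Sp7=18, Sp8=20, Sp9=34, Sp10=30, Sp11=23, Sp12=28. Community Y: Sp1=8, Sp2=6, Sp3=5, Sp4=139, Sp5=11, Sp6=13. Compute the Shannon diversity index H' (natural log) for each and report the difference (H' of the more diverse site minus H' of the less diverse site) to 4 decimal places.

Community X: N=312, proportions 0.07692307692, 0.11217948718, 0.11217948718, 0.07692307692, 0.07371794872, 0.05769230769, 0.05769230769, 0.0641025641, 0.10897435897, 0.09615384615, 0.07371794872, 0.08974358974, giving H' = 2.45820954544 (working shown to 11 dp, full precision carried).
Community Y: N=182, proportions 0.04395604396, 0.03296703297, 0.02747252747, 0.76373626374, 0.06043956044, 0.07142857143, giving H' = 0.91254325266.
Difference = |2.45820954544 − 0.91254325266| = 1.54566629278, i.e. 1.5457 to 4 decimal places.

1.5457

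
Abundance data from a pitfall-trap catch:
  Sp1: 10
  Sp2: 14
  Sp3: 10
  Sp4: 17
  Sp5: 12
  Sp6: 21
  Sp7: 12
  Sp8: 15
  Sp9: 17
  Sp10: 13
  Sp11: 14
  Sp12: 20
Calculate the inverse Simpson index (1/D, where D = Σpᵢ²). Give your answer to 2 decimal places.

Total N = 10+14+10+17+12+21+12+15+17+13+14+20 = 175, so the proportions are 0.0571429, 0.08, 0.0571429, 0.0971429, 0.0685714, 0.12, 0.0685714, 0.0857143, 0.0971429, 0.0742857, 0.08, 0.1142857 (working shown to 7 dp, full precision carried).
D = 0.0571429² + 0.08² + 0.0571429² + 0.0971429² + 0.0685714² + 0.12² + 0.0685714² + 0.0857143² + 0.0971429² + 0.0742857² + 0.08² + 0.1142857² = 0.0032653 + 0.0064000 + 0.0032653 + 0.0094367 + 0.0047020 + 0.0144000 + 0.0047020 + 0.0073469 + 0.0094367 + 0.0055184 + 0.0064000 + 0.0130612 = 0.0879347.
So 1/D = 11.3721, i.e. 11.37 to 2 decimal places.

11.37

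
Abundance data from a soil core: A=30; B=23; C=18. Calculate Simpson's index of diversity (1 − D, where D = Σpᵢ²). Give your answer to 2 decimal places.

Total N = 30+23+18 = 71, so the proportions are 0.4225, 0.3239, 0.2535 (working shown to 4 dp, full precision carried).
D = 0.4225² + 0.3239² + 0.2535² = 0.1785 + 0.1049 + 0.0643 = 0.3477.
So 1 − D = 0.6523, i.e. 0.65 to 2 decimal places.

0.65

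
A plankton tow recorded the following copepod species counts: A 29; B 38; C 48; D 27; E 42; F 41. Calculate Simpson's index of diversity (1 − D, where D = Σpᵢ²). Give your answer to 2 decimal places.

Total N = 29+38+48+27+42+41 = 225, so the proportions are 0.1289, 0.1689, 0.2133, 0.12, 0.1867, 0.1822 (working shown to 4 dp, full precision carried).
D = 0.1289² + 0.1689² + 0.2133² + 0.12² + 0.1867² + 0.1822² = 0.0166 + 0.0285 + 0.0455 + 0.0144 + 0.0348 + 0.0332 = 0.1731.
So 1 − D = 0.8269, i.e. 0.83 to 2 decimal places.

0.83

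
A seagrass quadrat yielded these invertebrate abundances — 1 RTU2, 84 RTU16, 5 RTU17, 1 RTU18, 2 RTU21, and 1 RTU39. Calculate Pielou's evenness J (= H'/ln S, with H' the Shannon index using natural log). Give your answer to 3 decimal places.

Total N = 1+84+5+1+2+1 = 94, so the proportions are 0.01064, 0.89362, 0.05319, 0.01064, 0.02128, 0.01064 (working shown to 5 dp, full precision carried).
H' = −Σ pᵢ ln pᵢ = −((-0.04833) + (-0.10051) + (-0.15606) + (-0.04833) + (-0.08192) + (-0.04833)) = 0.48349.
With S = 6 species, ln S = 1.79176, so J = 0.48349/1.79176 = 0.26984, i.e. 0.270 to 3 decimal places.

0.270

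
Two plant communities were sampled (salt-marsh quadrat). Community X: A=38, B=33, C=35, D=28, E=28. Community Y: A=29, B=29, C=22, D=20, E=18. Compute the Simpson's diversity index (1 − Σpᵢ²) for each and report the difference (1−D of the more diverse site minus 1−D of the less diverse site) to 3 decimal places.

Community X: N=162, proportions 0.2345679, 0.2037037, 0.2160494, 0.1728395, 0.1728395, giving 1−D = 0.7970584 (working shown to 7 dp, full precision carried).
Community Y: N=118, proportions 0.2457627, 0.2457627, 0.1864407, 0.1694915, 0.1525424, giving 1−D = 0.7924447.
Difference = |0.7970584 − 0.7924447| = 0.0046137, i.e. 0.005 to 3 decimal places.

0.005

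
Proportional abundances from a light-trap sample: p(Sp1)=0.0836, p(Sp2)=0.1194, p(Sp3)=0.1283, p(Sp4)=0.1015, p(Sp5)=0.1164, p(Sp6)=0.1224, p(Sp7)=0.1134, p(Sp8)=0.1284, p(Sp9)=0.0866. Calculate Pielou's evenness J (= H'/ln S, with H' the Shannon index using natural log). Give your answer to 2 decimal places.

H' = −Σ pᵢ ln pᵢ = −((-0.2075) + (-0.2538) + (-0.2634) + (-0.2322) + (-0.2503) + (-0.2571) + (-0.2469) + (-0.2636) + (-0.2119)) = 2.1866 (working shown to 4 dp, full precision carried).
With S = 9 species, ln S = 2.1972, so J = 2.1866/2.1972 = 0.9952, i.e. 1.00 to 2 decimal places.

1.00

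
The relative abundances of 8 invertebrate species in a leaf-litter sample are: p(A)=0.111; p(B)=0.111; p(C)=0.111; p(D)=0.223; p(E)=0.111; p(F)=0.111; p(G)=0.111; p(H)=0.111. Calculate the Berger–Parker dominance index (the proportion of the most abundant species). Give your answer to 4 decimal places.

0.2230

The largest proportion is 0.223, i.e. d = 0.2230 to 4 decimal places.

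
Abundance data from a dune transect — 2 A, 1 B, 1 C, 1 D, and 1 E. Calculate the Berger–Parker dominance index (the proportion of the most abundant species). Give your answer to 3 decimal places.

0.333

Total N = 2+1+1+1+1 = 6, so the proportions are 0.33333, 0.16667, 0.16667, 0.16667, 0.16667 (working shown to 5 dp, full precision carried).
The largest proportion is 0.33333, i.e. d = 0.333 to 3 decimal places.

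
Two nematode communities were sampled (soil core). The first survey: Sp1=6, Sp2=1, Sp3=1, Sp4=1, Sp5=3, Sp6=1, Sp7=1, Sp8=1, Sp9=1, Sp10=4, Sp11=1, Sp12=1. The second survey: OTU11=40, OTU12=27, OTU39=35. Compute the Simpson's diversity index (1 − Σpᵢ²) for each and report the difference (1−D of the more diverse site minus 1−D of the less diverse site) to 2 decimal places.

The first survey: N=22, proportions 0.2727, 0.0455, 0.0455, 0.0455, 0.1364, 0.0455, 0.0455, 0.0455, 0.0455, 0.1818, 0.0455, 0.0455, giving 1−D = 0.8554 (working shown to 4 dp, full precision carried).
The second survey: N=102, proportions 0.3922, 0.2647, 0.3431, giving 1−D = 0.6584.
Difference = |0.8554 − 0.6584| = 0.1970, i.e. 0.20 to 2 decimal places.

0.20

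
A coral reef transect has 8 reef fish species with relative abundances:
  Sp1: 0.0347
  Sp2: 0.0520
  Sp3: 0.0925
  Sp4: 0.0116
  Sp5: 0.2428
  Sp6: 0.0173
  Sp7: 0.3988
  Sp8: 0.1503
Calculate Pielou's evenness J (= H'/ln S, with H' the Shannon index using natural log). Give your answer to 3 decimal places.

H' = −Σ pᵢ ln pᵢ = −((-0.11663) + (-0.15374) + (-0.22020) + (-0.05170) + (-0.34369) + (-0.07019) + (-0.36661) + (-0.28484)) = 1.60759 (working shown to 5 dp, full precision carried).
With S = 8 species, ln S = 2.07944, so J = 1.60759/2.07944 = 0.77309, i.e. 0.773 to 3 decimal places.

0.773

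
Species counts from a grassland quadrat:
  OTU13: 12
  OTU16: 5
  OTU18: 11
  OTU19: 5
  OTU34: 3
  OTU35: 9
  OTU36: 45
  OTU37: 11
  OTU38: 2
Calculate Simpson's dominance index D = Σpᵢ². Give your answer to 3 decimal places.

Total N = 12+5+11+5+3+9+45+11+2 = 103, so the proportions are 0.1165, 0.04854, 0.1068, 0.04854, 0.02913, 0.08738, 0.43689, 0.1068, 0.01942 (working shown to 5 dp, full precision carried).
D = 0.1165² + 0.04854² + 0.1068² + 0.04854² + 0.02913² + 0.08738² + 0.43689² + 0.1068² + 0.01942² = 0.01357 + 0.00236 + 0.01141 + 0.00236 + 0.00085 + 0.00764 + 0.19088 + 0.01141 + 0.00038 = 0.24083.
To 3 decimal places, D = 0.241.

0.241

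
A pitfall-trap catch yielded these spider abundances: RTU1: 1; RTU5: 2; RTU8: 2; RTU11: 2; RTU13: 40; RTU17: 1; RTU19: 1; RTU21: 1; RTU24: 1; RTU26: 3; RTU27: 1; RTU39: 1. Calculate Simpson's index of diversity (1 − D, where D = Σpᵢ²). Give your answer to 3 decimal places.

Total N = 1+2+2+2+40+1+1+1+1+3+1+1 = 56, so the proportions are 0.01786, 0.03571, 0.03571, 0.03571, 0.71429, 0.01786, 0.01786, 0.01786, 0.01786, 0.05357, 0.01786, 0.01786 (working shown to 5 dp, full precision carried).
D = 0.01786² + 0.03571² + 0.03571² + 0.03571² + 0.71429² + 0.01786² + 0.01786² + 0.01786² + 0.01786² + 0.05357² + 0.01786² + 0.01786² = 0.00032 + 0.00128 + 0.00128 + 0.00128 + 0.51020 + 0.00032 + 0.00032 + 0.00032 + 0.00032 + 0.00287 + 0.00032 + 0.00032 = 0.51913.
So 1 − D = 0.48087, i.e. 0.481 to 3 decimal places.

0.481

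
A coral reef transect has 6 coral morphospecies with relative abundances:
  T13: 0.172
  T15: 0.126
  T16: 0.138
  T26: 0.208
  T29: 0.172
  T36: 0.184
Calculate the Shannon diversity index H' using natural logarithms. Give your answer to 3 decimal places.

Each pᵢ ln pᵢ term (working shown to 5 dp, full precision carried): 0.172×(-1.76026)=-0.30276, 0.126×(-2.07147)=-0.26101, 0.138×(-1.98050)=-0.27331, 0.208×(-1.57022)=-0.32661, 0.172×(-1.76026)=-0.30276, 0.184×(-1.69282)=-0.31148.
Sum = -1.77793, so H' = 1.778.

1.778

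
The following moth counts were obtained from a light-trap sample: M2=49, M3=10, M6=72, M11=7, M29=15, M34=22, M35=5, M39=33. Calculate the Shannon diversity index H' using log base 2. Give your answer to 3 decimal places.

2.537

Total N = 49+10+72+7+15+22+5+33 = 213, so the proportions are 0.23005, 0.04695, 0.33803, 0.03286, 0.07042, 0.10329, 0.02347, 0.15493 (working shown to 5 dp, full precision carried).
Each pᵢ log₂ pᵢ term: 0.23005×(-2.12000)=-0.48770, 0.04695×(-4.41278)=-0.20717, 0.33803×(-1.56478)=-0.52894, 0.03286×(-4.92735)=-0.16193, 0.07042×(-3.82782)=-0.26956, 0.10329×(-3.27528)=-0.33829, 0.02347×(-5.41278)=-0.12706, 0.15493×(-2.69032)=-0.41681.
Sum = -2.53747, so H' = 2.537.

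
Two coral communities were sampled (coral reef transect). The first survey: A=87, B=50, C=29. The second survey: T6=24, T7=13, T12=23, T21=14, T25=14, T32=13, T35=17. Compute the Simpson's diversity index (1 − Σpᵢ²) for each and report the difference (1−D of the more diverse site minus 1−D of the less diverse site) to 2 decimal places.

0.24

The first survey: N=166, proportions 0.5241, 0.3012, 0.1747, giving 1−D = 0.6041 (working shown to 4 dp, full precision carried).
The second survey: N=118, proportions 0.2034, 0.1102, 0.1949, 0.1186, 0.1186, 0.1102, 0.1441, giving 1−D = 0.8475.
Difference = |0.6041 − 0.8475| = 0.2434, i.e. 0.24 to 2 decimal places.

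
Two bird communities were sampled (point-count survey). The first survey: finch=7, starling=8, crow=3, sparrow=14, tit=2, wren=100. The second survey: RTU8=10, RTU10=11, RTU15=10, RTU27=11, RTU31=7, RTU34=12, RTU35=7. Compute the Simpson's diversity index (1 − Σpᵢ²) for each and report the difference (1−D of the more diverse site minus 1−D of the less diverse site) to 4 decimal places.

The first survey: N=134, proportions 0.052239, 0.059701, 0.022388, 0.104478, 0.014925, 0.746269, giving 1−D = 0.425150 (working shown to 6 dp, full precision carried).
The second survey: N=68, proportions 0.147059, 0.161765, 0.147059, 0.161765, 0.102941, 0.176471, 0.102941, giving 1−D = 0.852076.
Difference = |0.425150 − 0.852076| = 0.426926, i.e. 0.4269 to 4 decimal places.

0.4269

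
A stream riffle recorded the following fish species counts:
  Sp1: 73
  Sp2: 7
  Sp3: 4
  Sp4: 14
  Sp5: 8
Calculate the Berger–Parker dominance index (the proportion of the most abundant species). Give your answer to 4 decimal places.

0.6887

Total N = 73+7+4+14+8 = 106, so the proportions are 0.688679, 0.066038, 0.037736, 0.132075, 0.075472 (working shown to 6 dp, full precision carried).
The largest proportion is 0.688679, i.e. d = 0.6887 to 4 decimal places.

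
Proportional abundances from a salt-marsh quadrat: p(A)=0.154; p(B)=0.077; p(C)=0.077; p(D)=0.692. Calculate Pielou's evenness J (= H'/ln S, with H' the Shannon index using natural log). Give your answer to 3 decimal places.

H' = −Σ pᵢ ln pᵢ = −((-0.28810) + (-0.19742) + (-0.19742) + (-0.25477)) = 0.93773 (working shown to 5 dp, full precision carried).
With S = 4 species, ln S = 1.38629, so J = 0.93773/1.38629 = 0.67643, i.e. 0.676 to 3 decimal places.

0.676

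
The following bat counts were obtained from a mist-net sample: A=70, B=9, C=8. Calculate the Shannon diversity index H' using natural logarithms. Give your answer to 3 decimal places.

0.629

Total N = 70+9+8 = 87, so the proportions are 0.8046, 0.10345, 0.09195 (working shown to 5 dp, full precision carried).
Each pᵢ ln pᵢ term: 0.8046×(-0.21741)=-0.17493, 0.10345×(-2.26868)=-0.23469, 0.09195×(-2.38647)=-0.21945.
Sum = -0.62907, so H' = 0.629.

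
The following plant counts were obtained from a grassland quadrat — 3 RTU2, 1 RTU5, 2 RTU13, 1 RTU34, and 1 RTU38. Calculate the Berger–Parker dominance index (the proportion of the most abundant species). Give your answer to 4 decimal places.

0.3750

Total N = 3+1+2+1+1 = 8, so the proportions are 0.375, 0.125, 0.25, 0.125, 0.125 (working shown to 6 dp, full precision carried).
The largest proportion is 0.375, i.e. d = 0.3750 to 4 decimal places.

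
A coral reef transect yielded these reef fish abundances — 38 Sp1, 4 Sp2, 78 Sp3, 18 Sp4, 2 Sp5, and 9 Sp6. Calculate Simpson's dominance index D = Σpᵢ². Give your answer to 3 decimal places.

0.358

Total N = 38+4+78+18+2+9 = 149, so the proportions are 0.25503, 0.02685, 0.52349, 0.12081, 0.01342, 0.0604 (working shown to 5 dp, full precision carried).
D = 0.25503² + 0.02685² + 0.52349² + 0.12081² + 0.01342² + 0.0604² = 0.06504 + 0.00072 + 0.27404 + 0.01459 + 0.00018 + 0.00365 = 0.35823.
To 3 decimal places, D = 0.358.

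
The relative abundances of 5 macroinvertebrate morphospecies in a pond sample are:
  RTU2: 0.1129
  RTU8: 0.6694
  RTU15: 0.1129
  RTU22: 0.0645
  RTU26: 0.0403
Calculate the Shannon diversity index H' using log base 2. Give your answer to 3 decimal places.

Each pᵢ log₂ pᵢ term (working shown to 5 dp, full precision carried): 0.1129×(-3.14688)=-0.35528, 0.6694×(-0.57906)=-0.38762, 0.1129×(-3.14688)=-0.35528, 0.0645×(-3.95456)=-0.25507, 0.0403×(-4.63308)=-0.18671.
Sum = -1.53997, so H' = 1.540.

1.540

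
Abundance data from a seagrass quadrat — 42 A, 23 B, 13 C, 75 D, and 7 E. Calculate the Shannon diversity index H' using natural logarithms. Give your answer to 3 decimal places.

Total N = 42+23+13+75+7 = 160, so the proportions are 0.2625, 0.14375, 0.08125, 0.46875, 0.04375 (working shown to 5 dp, full precision carried).
Each pᵢ ln pᵢ term: 0.2625×(-1.33750)=-0.35109, 0.14375×(-1.93968)=-0.27883, 0.08125×(-2.51022)=-0.20396, 0.46875×(-0.75769)=-0.35517, 0.04375×(-3.12926)=-0.13691.
Sum = -1.32595, so H' = 1.326.

1.326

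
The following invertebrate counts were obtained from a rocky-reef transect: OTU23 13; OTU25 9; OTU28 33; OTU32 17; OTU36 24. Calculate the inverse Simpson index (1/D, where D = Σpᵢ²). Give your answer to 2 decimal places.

4.18

Total N = 13+9+33+17+24 = 96, so the proportions are 0.135417, 0.09375, 0.34375, 0.177083, 0.25 (working shown to 6 dp, full precision carried).
D = 0.135417² + 0.09375² + 0.34375² + 0.177083² + 0.25² = 0.018338 + 0.008789 + 0.118164 + 0.031359 + 0.062500 = 0.239149.
So 1/D = 4.1815, i.e. 4.18 to 2 decimal places.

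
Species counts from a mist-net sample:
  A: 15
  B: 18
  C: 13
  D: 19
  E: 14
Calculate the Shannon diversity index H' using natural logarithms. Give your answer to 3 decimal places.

Total N = 15+18+13+19+14 = 79, so the proportions are 0.18987, 0.22785, 0.16456, 0.24051, 0.17722 (working shown to 5 dp, full precision carried).
Each pᵢ ln pᵢ term: 0.18987×(-1.66140)=-0.31546, 0.22785×(-1.47908)=-0.33700, 0.16456×(-1.80450)=-0.29694, 0.24051×(-1.42501)=-0.34272, 0.17722×(-1.73039)=-0.30665.
Sum = -1.59878, so H' = 1.599.

1.599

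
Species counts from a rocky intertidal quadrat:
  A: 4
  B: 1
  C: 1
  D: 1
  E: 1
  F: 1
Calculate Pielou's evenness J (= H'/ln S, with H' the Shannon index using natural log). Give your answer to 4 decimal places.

0.8824

Total N = 4+1+1+1+1+1 = 9, so the proportions are 0.444444, 0.111111, 0.111111, 0.111111, 0.111111, 0.111111 (working shown to 6 dp, full precision carried).
H' = −Σ pᵢ ln pᵢ = −((-0.360413) + (-0.244136) + (-0.244136) + (-0.244136) + (-0.244136) + (-0.244136)) = 1.581094.
With S = 6 species, ln S = 1.791759, so J = 1.581094/1.791759 = 0.882425, i.e. 0.8824 to 4 decimal places.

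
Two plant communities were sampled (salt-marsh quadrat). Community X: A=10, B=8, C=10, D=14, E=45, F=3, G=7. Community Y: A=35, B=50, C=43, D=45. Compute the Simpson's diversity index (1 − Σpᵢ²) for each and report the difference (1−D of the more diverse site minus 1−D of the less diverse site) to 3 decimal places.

Community X: N=97, proportions 0.10309, 0.08247, 0.10309, 0.14433, 0.46392, 0.03093, 0.07216, giving 1−D = 0.72973 (working shown to 5 dp, full precision carried).
Community Y: N=173, proportions 0.20231, 0.28902, 0.24855, 0.26012, giving 1−D = 0.74610.
Difference = |0.72973 − 0.74610| = 0.01637, i.e. 0.016 to 3 decimal places.

0.016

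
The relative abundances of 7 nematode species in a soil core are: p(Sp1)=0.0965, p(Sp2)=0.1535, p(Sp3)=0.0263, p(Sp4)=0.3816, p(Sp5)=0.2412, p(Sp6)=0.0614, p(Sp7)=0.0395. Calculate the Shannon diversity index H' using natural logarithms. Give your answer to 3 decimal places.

1.619

Each pᵢ ln pᵢ term (working shown to 5 dp, full precision carried): 0.0965×(-2.33821)=-0.22564, 0.1535×(-1.87405)=-0.28767, 0.0263×(-3.63819)=-0.09568, 0.3816×(-0.96338)=-0.36763, 0.2412×(-1.42213)=-0.34302, 0.0614×(-2.79035)=-0.17133, 0.0395×(-3.23145)=-0.12764.
Sum = -1.61860, so H' = 1.619.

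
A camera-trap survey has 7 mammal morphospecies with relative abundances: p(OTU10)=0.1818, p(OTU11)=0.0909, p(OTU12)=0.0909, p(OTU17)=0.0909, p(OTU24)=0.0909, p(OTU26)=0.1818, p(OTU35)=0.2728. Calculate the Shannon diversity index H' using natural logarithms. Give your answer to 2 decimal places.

Each pᵢ ln pᵢ term (working shown to 4 dp, full precision carried): 0.1818×(-1.7048)=-0.3099, 0.0909×(-2.3980)=-0.2180, 0.0909×(-2.3980)=-0.2180, 0.0909×(-2.3980)=-0.2180, 0.0909×(-2.3980)=-0.2180, 0.1818×(-1.7048)=-0.3099, 0.2728×(-1.2990)=-0.3544.
Sum = -1.8462, so H' = 1.85.

1.85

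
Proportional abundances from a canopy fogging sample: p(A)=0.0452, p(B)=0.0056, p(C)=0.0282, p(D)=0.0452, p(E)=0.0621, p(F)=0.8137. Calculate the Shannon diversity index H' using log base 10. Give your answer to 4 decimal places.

Each pᵢ log₁₀ pᵢ term (working shown to 6 dp, full precision carried): 0.0452×(-1.344862)=-0.060788, 0.0056×(-2.251812)=-0.012610, 0.0282×(-1.549751)=-0.043703, 0.0452×(-1.344862)=-0.060788, 0.0621×(-1.206908)=-0.074949, 0.8137×(-0.089536)=-0.072855.
Sum = -0.325693, so H' = 0.3257.

0.3257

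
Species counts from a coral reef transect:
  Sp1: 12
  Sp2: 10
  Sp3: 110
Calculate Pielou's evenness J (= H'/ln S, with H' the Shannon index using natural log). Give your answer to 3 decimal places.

0.515

Total N = 12+10+110 = 132, so the proportions are 0.09091, 0.07576, 0.83333 (working shown to 5 dp, full precision carried).
H' = −Σ pᵢ ln pᵢ = −((-0.21799) + (-0.19547) + (-0.15193)) = 0.56540.
With S = 3 species, ln S = 1.09861, so J = 0.56540/1.09861 = 0.51465, i.e. 0.515 to 3 decimal places.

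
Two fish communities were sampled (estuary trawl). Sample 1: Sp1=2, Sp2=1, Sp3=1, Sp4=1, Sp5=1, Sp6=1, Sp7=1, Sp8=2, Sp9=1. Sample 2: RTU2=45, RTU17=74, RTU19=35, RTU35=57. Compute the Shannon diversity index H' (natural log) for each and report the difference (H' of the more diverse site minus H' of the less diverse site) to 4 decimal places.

Sample 1: N=11, proportions 0.181818, 0.090909, 0.090909, 0.090909, 0.090909, 0.090909, 0.090909, 0.181818, 0.090909, giving H' = 2.145842 (working shown to 6 dp, full precision carried).
Sample 2: N=211, proportions 0.21327, 0.350711, 0.165877, 0.270142, giving H' = 1.348580.
Difference = |2.145842 − 1.348580| = 0.797262, i.e. 0.7973 to 4 decimal places.

0.7973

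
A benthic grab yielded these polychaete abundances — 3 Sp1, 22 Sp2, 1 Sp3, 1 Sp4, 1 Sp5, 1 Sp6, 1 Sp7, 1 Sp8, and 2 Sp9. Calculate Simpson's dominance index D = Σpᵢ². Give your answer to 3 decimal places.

0.462

Total N = 3+22+1+1+1+1+1+1+2 = 33, so the proportions are 0.09091, 0.66667, 0.0303, 0.0303, 0.0303, 0.0303, 0.0303, 0.0303, 0.06061 (working shown to 5 dp, full precision carried).
D = 0.09091² + 0.66667² + 0.0303² + 0.0303² + 0.0303² + 0.0303² + 0.0303² + 0.0303² + 0.06061² = 0.00826 + 0.44444 + 0.00092 + 0.00092 + 0.00092 + 0.00092 + 0.00092 + 0.00092 + 0.00367 = 0.46189.
To 3 decimal places, D = 0.462.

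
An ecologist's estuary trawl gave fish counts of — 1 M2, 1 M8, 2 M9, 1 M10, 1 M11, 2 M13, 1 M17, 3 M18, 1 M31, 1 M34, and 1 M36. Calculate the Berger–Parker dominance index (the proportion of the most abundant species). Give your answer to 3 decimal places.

Total N = 1+1+2+1+1+2+1+3+1+1+1 = 15, so the proportions are 0.06667, 0.06667, 0.13333, 0.06667, 0.06667, 0.13333, 0.06667, 0.2, 0.06667, 0.06667, 0.06667 (working shown to 5 dp, full precision carried).
The largest proportion is 0.2, i.e. d = 0.200 to 3 decimal places.

0.200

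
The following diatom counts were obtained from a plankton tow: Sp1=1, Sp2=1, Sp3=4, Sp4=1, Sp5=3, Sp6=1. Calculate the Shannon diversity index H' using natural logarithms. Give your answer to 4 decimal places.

1.5942

Total N = 1+1+4+1+3+1 = 11, so the proportions are 0.090909, 0.090909, 0.363636, 0.090909, 0.272727, 0.090909 (working shown to 6 dp, full precision carried).
Each pᵢ ln pᵢ term: 0.090909×(-2.397895)=-0.217990, 0.090909×(-2.397895)=-0.217990, 0.363636×(-1.011601)=-0.367855, 0.090909×(-2.397895)=-0.217990, 0.272727×(-1.299283)=-0.354350, 0.090909×(-2.397895)=-0.217990.
Sum = -1.594167, so H' = 1.5942.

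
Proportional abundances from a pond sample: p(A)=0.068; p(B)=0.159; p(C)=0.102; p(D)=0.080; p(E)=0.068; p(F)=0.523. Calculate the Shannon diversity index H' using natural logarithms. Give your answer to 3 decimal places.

1.432

Each pᵢ ln pᵢ term (working shown to 5 dp, full precision carried): 0.068×(-2.68825)=-0.18280, 0.159×(-1.83885)=-0.29238, 0.102×(-2.28278)=-0.23284, 0.08×(-2.52573)=-0.20206, 0.068×(-2.68825)=-0.18280, 0.523×(-0.64817)=-0.33899.
Sum = -1.43188, so H' = 1.432.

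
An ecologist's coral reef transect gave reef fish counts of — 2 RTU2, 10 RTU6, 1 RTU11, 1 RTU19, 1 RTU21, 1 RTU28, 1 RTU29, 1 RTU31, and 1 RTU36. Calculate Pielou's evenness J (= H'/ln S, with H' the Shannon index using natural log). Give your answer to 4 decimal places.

0.7553

Total N = 2+10+1+1+1+1+1+1+1 = 19, so the proportions are 0.105263, 0.526316, 0.052632, 0.052632, 0.052632, 0.052632, 0.052632, 0.052632, 0.052632 (working shown to 6 dp, full precision carried).
H' = −Σ pᵢ ln pᵢ = −((-0.236978) + (-0.337818) + (-0.154970) + (-0.154970) + (-0.154970) + (-0.154970) + (-0.154970) + (-0.154970) + (-0.154970)) = 1.659589.
With S = 9 species, ln S = 2.197225, so J = 1.659589/2.197225 = 0.755312, i.e. 0.7553 to 4 decimal places.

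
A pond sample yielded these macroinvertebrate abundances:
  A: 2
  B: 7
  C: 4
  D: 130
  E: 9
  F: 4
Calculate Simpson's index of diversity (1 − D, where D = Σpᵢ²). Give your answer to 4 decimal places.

0.2987

Total N = 2+7+4+130+9+4 = 156, so the proportions are 0.012821, 0.044872, 0.025641, 0.833333, 0.057692, 0.025641 (working shown to 6 dp, full precision carried).
D = 0.012821² + 0.044872² + 0.025641² + 0.833333² + 0.057692² + 0.025641² = 0.000164 + 0.002013 + 0.000657 + 0.694444 + 0.003328 + 0.000657 = 0.701266.
So 1 − D = 0.298734, i.e. 0.2987 to 4 decimal places.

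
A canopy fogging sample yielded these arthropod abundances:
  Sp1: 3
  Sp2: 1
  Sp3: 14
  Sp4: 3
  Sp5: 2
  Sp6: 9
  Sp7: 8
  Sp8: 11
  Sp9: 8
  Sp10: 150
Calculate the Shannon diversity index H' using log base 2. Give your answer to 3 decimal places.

1.661

Total N = 3+1+14+3+2+9+8+11+8+150 = 209, so the proportions are 0.01435, 0.00478, 0.06699, 0.01435, 0.00957, 0.04306, 0.03828, 0.05263, 0.03828, 0.7177 (working shown to 5 dp, full precision carried).
Each pᵢ log₂ pᵢ term: 0.01435×(-6.12240)=-0.08788, 0.00478×(-7.70736)=-0.03688, 0.06699×(-3.90000)=-0.26124, 0.01435×(-6.12240)=-0.08788, 0.00957×(-6.70736)=-0.06419, 0.04306×(-4.53743)=-0.19539, 0.03828×(-4.70736)=-0.18019, 0.05263×(-4.24793)=-0.22358, 0.03828×(-4.70736)=-0.18019, 0.7177×(-0.47854)=-0.34345.
Sum = -1.66086, so H' = 1.661.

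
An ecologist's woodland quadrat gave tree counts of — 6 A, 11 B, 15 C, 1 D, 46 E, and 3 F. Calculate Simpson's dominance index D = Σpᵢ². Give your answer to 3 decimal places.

0.373

Total N = 6+11+15+1+46+3 = 82, so the proportions are 0.07317, 0.13415, 0.18293, 0.0122, 0.56098, 0.03659 (working shown to 5 dp, full precision carried).
D = 0.07317² + 0.13415² + 0.18293² + 0.0122² + 0.56098² + 0.03659² = 0.00535 + 0.01800 + 0.03346 + 0.00015 + 0.31469 + 0.00134 = 0.37299.
To 3 decimal places, D = 0.373.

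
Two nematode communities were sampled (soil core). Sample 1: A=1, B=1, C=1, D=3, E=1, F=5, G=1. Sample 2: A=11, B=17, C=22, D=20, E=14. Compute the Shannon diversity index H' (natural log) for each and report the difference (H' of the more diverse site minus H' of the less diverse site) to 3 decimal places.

0.112

Sample 1: N=13, proportions 0.07692, 0.07692, 0.07692, 0.23077, 0.07692, 0.38462, 0.07692, giving H' = 1.69241 (working shown to 5 dp, full precision carried).
Sample 2: N=84, proportions 0.13095, 0.20238, 0.2619, 0.2381, 0.16667, giving H' = 1.58075.
Difference = |1.69241 − 1.58075| = 0.11166, i.e. 0.112 to 3 decimal places.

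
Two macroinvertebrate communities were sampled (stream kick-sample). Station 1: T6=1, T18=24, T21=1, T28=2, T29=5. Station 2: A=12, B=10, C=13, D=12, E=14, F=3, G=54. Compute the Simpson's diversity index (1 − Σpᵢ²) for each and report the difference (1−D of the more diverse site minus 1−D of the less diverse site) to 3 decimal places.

Station 1: N=33, proportions 0.0303, 0.72727, 0.0303, 0.06061, 0.15152, giving 1−D = 0.44261 (working shown to 5 dp, full precision carried).
Station 2: N=118, proportions 0.10169, 0.08475, 0.11017, 0.10169, 0.11864, 0.02542, 0.45763, giving 1−D = 0.73585.
Difference = |0.44261 − 0.73585| = 0.29324, i.e. 0.293 to 3 decimal places.

0.293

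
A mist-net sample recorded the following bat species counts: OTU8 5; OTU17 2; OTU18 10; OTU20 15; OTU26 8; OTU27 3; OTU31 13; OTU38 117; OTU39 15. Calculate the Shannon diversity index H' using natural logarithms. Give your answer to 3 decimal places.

1.385

Total N = 5+2+10+15+8+3+13+117+15 = 188, so the proportions are 0.0266, 0.01064, 0.05319, 0.07979, 0.04255, 0.01596, 0.06915, 0.62234, 0.07979 (working shown to 5 dp, full precision carried).
Each pᵢ ln pᵢ term: 0.0266×(-3.62700)=-0.09646, 0.01064×(-4.54329)=-0.04833, 0.05319×(-2.93386)=-0.15606, 0.07979×(-2.52839)=-0.20173, 0.04255×(-3.15700)=-0.13434, 0.01596×(-4.13783)=-0.06603, 0.06915×(-2.67149)=-0.18473, 0.62234×(-0.47427)=-0.29516, 0.07979×(-2.52839)=-0.20173.
Sum = -1.38458, so H' = 1.385.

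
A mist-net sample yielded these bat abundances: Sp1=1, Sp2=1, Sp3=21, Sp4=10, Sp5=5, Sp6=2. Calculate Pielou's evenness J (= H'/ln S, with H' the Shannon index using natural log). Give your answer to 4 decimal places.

Total N = 1+1+21+10+5+2 = 40, so the proportions are 0.025, 0.025, 0.525, 0.25, 0.125, 0.05 (working shown to 6 dp, full precision carried).
H' = −Σ pᵢ ln pᵢ = −((-0.092222) + (-0.092222) + (-0.338287) + (-0.346574) + (-0.259930) + (-0.149787)) = 1.279022.
With S = 6 species, ln S = 1.791759, so J = 1.279022/1.791759 = 0.713836, i.e. 0.7138 to 4 decimal places.

0.7138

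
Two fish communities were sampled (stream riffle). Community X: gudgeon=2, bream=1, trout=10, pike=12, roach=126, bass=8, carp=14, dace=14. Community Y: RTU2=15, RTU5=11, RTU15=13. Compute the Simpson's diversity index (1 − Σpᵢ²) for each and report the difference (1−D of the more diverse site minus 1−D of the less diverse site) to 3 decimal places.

0.136

Community X: N=187, proportions 0.0107, 0.00535, 0.05348, 0.06417, 0.6738, 0.04278, 0.07487, 0.07487, giving 1−D = 0.52584 (working shown to 5 dp, full precision carried).
Community Y: N=39, proportions 0.38462, 0.28205, 0.33333, giving 1−D = 0.66141.
Difference = |0.52584 − 0.66141| = 0.13557, i.e. 0.136 to 3 decimal places.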